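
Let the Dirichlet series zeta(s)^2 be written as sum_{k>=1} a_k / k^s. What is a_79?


The Dirichlet convolution of the constant function 1 with itself gives (1 * 1)(k) = sum_{d | k} 1 = d(k), the number of positive divisors of k.
Since zeta(s) = sum_{k>=1} 1/k^s, we have zeta(s)^2 = sum_{k>=1} d(k)/k^s, so a_k = d(k).
For k = 79: the divisors are 1, 79.
Count = 2.

2


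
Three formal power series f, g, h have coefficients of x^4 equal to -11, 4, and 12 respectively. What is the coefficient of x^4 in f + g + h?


Series addition is componentwise:
-11 + 4 + 12
= 5

5


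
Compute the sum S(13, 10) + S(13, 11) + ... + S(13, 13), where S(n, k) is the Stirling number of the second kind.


By definition, S(n, k) counts partitions of an n-set into exactly k nonempty blocks.
Computing row n = 13 for k = 10..13:
S(13, k): 39325, 2431, 78, 1
Sum = 41835.

41835


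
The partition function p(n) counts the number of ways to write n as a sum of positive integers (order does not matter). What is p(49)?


Using the generating function prod_{k>=1} 1/(1-x^k), we compute p(49).
By dynamic programming over parts 1 through 49:
p(49) = 173525

173525


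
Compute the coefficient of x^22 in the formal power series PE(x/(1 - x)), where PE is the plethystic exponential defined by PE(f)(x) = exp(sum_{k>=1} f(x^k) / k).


For f(x) = x/(1 - x) we have
sum_{k>=1} f(x^k) / k = sum_{k>=1} (1/k) * x^k / (1 - x^k) = sum_{k, m >= 1} x^(k m) / k,
which after exponentiating simplifies to
PE(x/(1 - x)) = prod_{k>=1} 1 / (1 - x^k).
This is the generating function for the partition function p(n), so the coefficient of x^22 is p(22).
Computing p(22) by dynamic programming over parts 1, 2, ..., 22: p(22) = 1002.

1002


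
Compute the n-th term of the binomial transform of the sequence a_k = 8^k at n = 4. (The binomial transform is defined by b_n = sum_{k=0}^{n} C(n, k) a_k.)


With a_k = 8^k, b_n = sum_{k=0}^{n} C(n, k) 8^k = (1 + 8)^n by the binomial theorem.
For n = 4: (1 + 8)^4 = 9^4 = 6561.

6561


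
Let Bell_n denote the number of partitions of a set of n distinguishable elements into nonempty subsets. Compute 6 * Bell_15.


Bell_15 can be computed from the Bell triangle or from Dobinski's identity Bell_n = (1/e) * sum_{k>=0} k^n / k!.
Computing Bell_15 = 1382958545.
Then 6 * 1382958545 = 8297751270.

8297751270


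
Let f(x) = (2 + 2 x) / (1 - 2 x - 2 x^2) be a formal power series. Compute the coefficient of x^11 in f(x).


Write f(x) = sum_{k>=0} a_k x^k. Multiplying both sides by 1 - 2 x - 2 x^2 gives
(1 - 2 x - 2 x^2) sum_{k>=0} a_k x^k = 2 + 2 x.
Matching coefficients:
 x^0: a_0 = 2
 x^1: a_1 - 2 a_0 = 2  =>  a_1 = 2*2 + 2 = 6
 x^k (k >= 2): a_k = 2 a_{k-1} + 2 a_{k-2}.
Iterating: a_2 = 16, a_3 = 44, a_4 = 120, a_5 = 328, a_6 = 896, a_7 = 2448, a_8 = 6688, a_9 = 18272, a_10 = 49920, a_11 = 136384.
So the coefficient of x^11 is 136384.

136384


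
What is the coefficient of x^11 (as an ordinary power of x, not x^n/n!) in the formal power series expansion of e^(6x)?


The exponential series is e^y = sum_{k>=0} y^k / k!. Substituting y = 6x gives
e^(6x) = sum_{k>=0} 6^k x^k / k!.
So the coefficient of x^n is a^n/n! with a = 6, n = 11:
6^11 / 11! = 362797056/39916800 = 17496/1925

17496/1925


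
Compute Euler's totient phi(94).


phi(n) counts integers in [1, n] coprime to n. Using the multiplicative formula phi(n) = n * prod_{p | n} (1 - 1/p):
94 = 2 * 47, so
phi(94) = 94 * (1 - 1/2) * (1 - 1/47) = 46.

46


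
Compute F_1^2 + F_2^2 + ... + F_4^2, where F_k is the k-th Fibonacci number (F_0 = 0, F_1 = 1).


There is a standard identity sum_{k=0}^{N} F_k^2 = F_N * F_{N+1} (proved inductively from the telescoping relation F_k^2 = F_k F_{k+1} - F_{k-1} F_k). Then
sum_{k=1}^{4} F_k^2 = F_4 F_5 - F_0 F_1.
Computing: F_4 = 3, F_5 = 5, F_0 = 0, F_1 = 1.
Sum = 3 * 5 - 0 * 1 = 15.

15


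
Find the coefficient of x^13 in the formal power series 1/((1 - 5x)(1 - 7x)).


By partial fractions or Cauchy convolution:
The coefficient equals sum_{k=0}^{13} 5^k * 7^(13-k).
= 336059778612

336059778612


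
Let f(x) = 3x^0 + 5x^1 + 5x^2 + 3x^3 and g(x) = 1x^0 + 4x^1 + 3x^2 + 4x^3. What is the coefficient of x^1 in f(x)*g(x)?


Cauchy product at x^1:
3*4 + 5*1
= 17

17


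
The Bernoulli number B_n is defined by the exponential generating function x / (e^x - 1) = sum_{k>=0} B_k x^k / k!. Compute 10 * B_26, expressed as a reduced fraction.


Bernoulli numbers can also be computed recursively via B_0 = 1 and sum_{j=0}^{m} C(m+1, j) B_j = 0 for m >= 1. Odd-index Bernoulli numbers vanish for k >= 3.
Computing B_26 = 8553103/6, so 10 * B_26 = 10 * 8553103/6 = 42765515/3.

42765515/3


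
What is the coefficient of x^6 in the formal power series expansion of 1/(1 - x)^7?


The negative binomial / multiset identity is
1/(1 - x)^r = sum_{k>=0} C(k + r - 1, r - 1) x^k.
Here r = 7 and k = 6, so the coefficient is
C(6 + 6, 6) = C(12, 6)
= 924

924


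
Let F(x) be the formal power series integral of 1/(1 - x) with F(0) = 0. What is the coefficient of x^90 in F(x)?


1/(1 - x) = sum_{k>=0} x^k. Integrating termwise and using F(0) = 0 gives
F(x) = sum_{k>=0} x^(k+1) / (k+1) = sum_{m>=1} x^m / m = -ln(1 - x).
So the coefficient of x^90 is 1/90 = 1/90.

1/90


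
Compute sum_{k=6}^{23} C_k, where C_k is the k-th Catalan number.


C_6 through C_23: 132, 429, 1430, 4862, 16796, 58786, 208012, 742900, 2674440, 9694845, 35357670, 129644790, 477638700, 1767263190, 6564120420, 24466267020, 91482563640, 343059613650
Sum = 132 + 429 + 1430 + 4862 + 16796 + 58786 + 208012 + 742900 + 2674440 + 9694845 + 35357670 + 129644790 + 477638700 + 1767263190 + 6564120420 + 24466267020 + 91482563640 + 343059613650
= 467995871712

467995871712


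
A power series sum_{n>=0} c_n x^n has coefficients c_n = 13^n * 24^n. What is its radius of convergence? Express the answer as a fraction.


By the root test (Cauchy-Hadamard), the radius is R = 1 / limsup_n |c_n|^(1/n).
Here |c_n|^(1/n) = (13^n * 24^n)^(1/n) = 13 * 24 = 312 for all n.
So R = 1/312 = 1/312.

1/312


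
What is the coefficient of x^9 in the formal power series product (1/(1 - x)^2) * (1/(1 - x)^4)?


Combine the factors: (1/(1 - x)^2) * (1/(1 - x)^4) = 1/(1 - x)^6.
Then use 1/(1 - x)^r = sum_{k>=0} C(k + r - 1, r - 1) x^k with r = 6 and k = 9:
C(14, 5) = 2002.

2002


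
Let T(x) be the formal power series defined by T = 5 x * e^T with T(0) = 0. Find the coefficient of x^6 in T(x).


Apply the Lagrange inversion formula: if T = 5 x * phi(T) with phi(t) = e^t, then
[x^n] T = 5^n * (1/n) [t^(n-1)] phi(t)^n = 5^n * (1/n) [t^(n-1)] e^(n t) = 5^n * (1/n) * n^(n-1) / (n-1)! = 5^n * n^(n-1) / n!.
When c = 1 this is the Cayley count of rooted labeled trees on n vertices, divided by n!.
For n = 6: 5^6 * 6^5 / 6! = 15625 * 7776/720 = 168750.

168750


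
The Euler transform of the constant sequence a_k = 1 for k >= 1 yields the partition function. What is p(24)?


The Euler transform converts the sequence a_k = 1 into the number of integer partitions.
Using the recurrence or dynamic programming:
p(24) = 1575

1575


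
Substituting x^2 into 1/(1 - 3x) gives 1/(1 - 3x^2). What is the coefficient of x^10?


The coefficient of x^(2m) in 1/(1 - 3x^2) is 3^m.
With n = 10 = 2*5, the coefficient is 3^5 = 243.

243


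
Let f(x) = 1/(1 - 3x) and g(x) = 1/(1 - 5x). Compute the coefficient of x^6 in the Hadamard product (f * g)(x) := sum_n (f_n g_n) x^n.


f has coefficients f_k = 3^k and g has coefficients g_k = 5^k, so the Hadamard product has coefficient (f*g)_k = 3^k * 5^k = 15^k.
For k = 6: 15^6 = 11390625.

11390625


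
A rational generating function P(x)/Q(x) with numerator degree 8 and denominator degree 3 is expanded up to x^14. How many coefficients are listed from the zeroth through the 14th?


Expanding up to x^14 gives the coefficients for x^0, x^1, ..., x^14.
That is 14 + 1 = 15 coefficients in total.

15


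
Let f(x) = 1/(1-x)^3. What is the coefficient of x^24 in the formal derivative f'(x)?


Differentiate: d/dx [ 1/(1-x)^r ] = r / (1-x)^(r+1).
Here r = 3, so f'(x) = 3 / (1-x)^4.
The expansion of 1/(1-x)^(r+1) has coefficient of x^n equal to C(n+r, r).
So the coefficient of x^24 in f'(x) is
3 * C(27, 3) = 3 * 2925 = 8775

8775


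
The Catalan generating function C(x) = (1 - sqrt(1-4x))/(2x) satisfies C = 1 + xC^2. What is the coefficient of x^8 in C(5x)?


Substituting x -> 5x scales the n-th coefficient by 5^n, so [x^8] C(5x) = 5^8 * C_8.
C_8 = C(2*8, 8)/(9) = 12870/9 = 1430.
So 5^8 * 1430 = 390625 * 1430 = 558593750.

558593750


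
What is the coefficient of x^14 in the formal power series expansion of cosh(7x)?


The Maclaurin series is cosh(t) = sum_{m>=0} t^(2m) / (2m)!, so substituting t = 7x, only even powers of x are nonzero, with coefficient of x^(2m) equal to 7^(2m) / (2m)!.
For x^14 the coefficient is 7^14/14! = 678223072849/87178291200 = 13841287201/1779148800.

13841287201/1779148800


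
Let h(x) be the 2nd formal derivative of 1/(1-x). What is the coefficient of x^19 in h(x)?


Differentiating 2 times: d^2/dx^2 [1/(1-x)] = 2!/(1-x)^3.
The expansion 1/(1-x)^3 = sum_{k>=0} C(k+2, 2) x^k, so the coefficient of x^n in 2!/(1-x)^3 is 2! * C(n+2, 2).
For n = 19: 2 * C(21, 2) = 2 * 210 = 420

420


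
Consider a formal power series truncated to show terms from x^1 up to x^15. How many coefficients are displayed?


From x^1 to x^15 inclusive, the count is 15 - 1 + 1 = 15.

15


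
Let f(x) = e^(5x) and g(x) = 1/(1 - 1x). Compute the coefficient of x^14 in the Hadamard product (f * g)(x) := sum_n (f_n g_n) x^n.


Expanding: f_k = 5^k/k! (from e^(5x)) and g_k = 1^k (from 1/(1 - 1x)). So the Hadamard coefficient (f * g)_k = 5^k 1^k / k! = (5)^k / k!.
For k = 14: 5^14/14! = 6103515625/87178291200 = 244140625/3487131648.

244140625/3487131648


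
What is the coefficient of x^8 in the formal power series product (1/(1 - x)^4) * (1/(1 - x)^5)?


Combine the factors: (1/(1 - x)^4) * (1/(1 - x)^5) = 1/(1 - x)^9.
Then use 1/(1 - x)^r = sum_{k>=0} C(k + r - 1, r - 1) x^k with r = 9 and k = 8:
C(16, 8) = 12870.

12870


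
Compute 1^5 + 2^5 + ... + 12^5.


This power sum has a closed form given by Faulhaber's formula
sum_{k=1}^{m} k^p = (1 / (p + 1)) * sum_{j=0}^{p} C(p + 1, j) B_j m^(p + 1 - j),
but for small m direct computation is fastest:
1 + 32 + 243 + 1024 + 3125 + 7776 + 16807 + 32768 + 59049 + 100000 + 161051 + 248832 = 630708.

630708


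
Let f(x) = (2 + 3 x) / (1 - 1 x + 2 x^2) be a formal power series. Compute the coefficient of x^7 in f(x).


Write f(x) = sum_{k>=0} a_k x^k. Multiplying both sides by 1 - 1 x + 2 x^2 gives
(1 - 1 x + 2 x^2) sum_{k>=0} a_k x^k = 2 + 3 x.
Matching coefficients:
 x^0: a_0 = 2
 x^1: a_1 - 1 a_0 = 3  =>  a_1 = 1*2 + 3 = 5
 x^k (k >= 2): a_k = 1 a_{k-1} - 2 a_{k-2}.
Iterating: a_2 = 1, a_3 = -9, a_4 = -11, a_5 = 7, a_6 = 29, a_7 = 15.
So the coefficient of x^7 is 15.

15


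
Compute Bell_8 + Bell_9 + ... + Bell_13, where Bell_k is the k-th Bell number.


Recall Bell_k counts set partitions of a k-set (with Bell_0 = 1 by convention).
Bell_8 through Bell_13: 4140, 21147, 115975, 678570, 4213597, 27644437
Sum = 4140 + 21147 + 115975 + 678570 + 4213597 + 27644437 = 32677866.

32677866


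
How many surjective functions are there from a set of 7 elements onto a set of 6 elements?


By inclusion-exclusion on which target elements are missed, the number of surjections from an n-set onto a k-set is
surj(n, k) = sum_{j=0}^{k} (-1)^j C(k, j) (k - j)^n.
Equivalently surj(n, k) = k! * S(n, k), where S(n, k) is the Stirling number of the second kind.
For n = 7, k = 6:
S(7, 6) = 21, so
surj = 6! * 21 = 720 * 21 = 15120.

15120


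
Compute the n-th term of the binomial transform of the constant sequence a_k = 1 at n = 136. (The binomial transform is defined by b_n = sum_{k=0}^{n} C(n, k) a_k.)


With a_k = 1 for all k, b_n = sum_{k=0}^{n} C(n, k) = 2^n by the binomial theorem.
For n = 136: 2^136 = 87112285931760246646623899502532662132736.

87112285931760246646623899502532662132736


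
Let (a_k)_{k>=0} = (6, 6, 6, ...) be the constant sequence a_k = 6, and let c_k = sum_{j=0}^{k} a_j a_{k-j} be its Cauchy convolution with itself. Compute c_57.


Since a_j = 6 for all j >= 0, the convolution sum becomes
c_k = sum_{j=0}^{k} 6 * 6 = 36 * (k + 1).
Equivalently, the generating function of (a_k) is 6/(1 - x) and its square is 36/(1 - x)^2 = sum_{k>=0} 36(k + 1) x^k.
For k = 57: 36 * 58 = 2088.

2088


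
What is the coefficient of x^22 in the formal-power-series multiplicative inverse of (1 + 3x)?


The inverse is 1/(1 + 3x). Apply the geometric identity 1/(1 - y) = sum_{k>=0} y^k with y = -3x:
1/(1 + 3x) = sum_{k>=0} (-3)^k x^k.
So the coefficient of x^22 is (-3)^22 = 31381059609.

31381059609


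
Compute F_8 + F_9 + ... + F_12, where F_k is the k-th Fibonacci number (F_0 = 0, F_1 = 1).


Use the identity sum_{k=0}^{N} F_k = F_{N+2} - 1 (which follows from F_{k+2} - F_{k+1} = F_k). Then
sum_{k=8}^{12} F_k = (F_{14} - 1) - (F_{9} - 1) = F_{14} - F_{9}.
Computing: F_{14} = 377, F_{9} = 34, so
Sum = 377 - 34 = 343.

343


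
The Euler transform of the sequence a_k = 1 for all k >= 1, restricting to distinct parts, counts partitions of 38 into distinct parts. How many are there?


Partitions of 38 into distinct parts can be computed via generating function.
Product (1+x)(1+x^2)(1+x^3)...
The coefficient of x^38 = 864

864


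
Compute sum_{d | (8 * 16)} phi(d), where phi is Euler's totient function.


First, 8 * 16 = 128. One classical identity is sum_{d | n} phi(d) = n (each k in [1, n] has a unique gcd with n, and among the k's with gcd(k, n) = n/d there are phi(d) of them). So the sum equals 128. We also verify directly:
Divisors of 128: 1, 2, 4, 8, 16, 32, 64, 128.
phi values: 1, 1, 2, 4, 8, 16, 32, 64.
Sum = 128.

128


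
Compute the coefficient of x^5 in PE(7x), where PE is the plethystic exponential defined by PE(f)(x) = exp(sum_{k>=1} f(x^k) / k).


With f(x) = 7x, the exponent is sum_{k>=1} 7 x^k / k = 7 * (-ln(1 - x)). Exponentiating:
PE(7x) = exp(-7 ln(1 - x)) = 1/(1 - x)^7.
By the negative binomial expansion, [x^n] 1/(1 - x)^7 = C(n + 6, 6).
For n = 5: C(11, 6) = 462.

462


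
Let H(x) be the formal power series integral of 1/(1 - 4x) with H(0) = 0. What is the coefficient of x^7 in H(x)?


1/(1 - 4x) = sum_{k>=0} 4^k x^k. Integrating termwise with H(0) = 0:
H(x) = sum_{k>=0} 4^k x^(k+1) / (k+1) = sum_{m>=1} 4^(m-1) x^m / m.
For m = 7: 4^6/7 = 4096/7 = 4096/7.

4096/7


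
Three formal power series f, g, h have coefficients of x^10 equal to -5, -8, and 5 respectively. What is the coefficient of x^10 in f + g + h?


Series addition is componentwise:
-5 + -8 + 5
= -8

-8


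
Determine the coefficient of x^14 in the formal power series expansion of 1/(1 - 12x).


The geometric series identity gives 1/(1 - c x) = sum_{k>=0} c^k x^k, so the coefficient of x^k is c^k.
Here c = 12 and k = 14.
Computing: 12^14 = 1283918464548864

1283918464548864


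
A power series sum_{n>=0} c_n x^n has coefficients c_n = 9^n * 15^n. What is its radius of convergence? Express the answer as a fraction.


By the root test (Cauchy-Hadamard), the radius is R = 1 / limsup_n |c_n|^(1/n).
Here |c_n|^(1/n) = (9^n * 15^n)^(1/n) = 9 * 15 = 135 for all n.
So R = 1/135 = 1/135.

1/135


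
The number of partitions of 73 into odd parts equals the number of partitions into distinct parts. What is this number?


Computing partitions of 73 into odd parts (1, 3, 5, ...):
Using the generating function prod_{k>=0} 1/(1-x^(2k+1)),
the count is 40026

40026


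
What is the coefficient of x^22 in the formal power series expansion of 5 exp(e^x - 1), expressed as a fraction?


exp(e^x - 1) is the exponential generating function for the Bell numbers Bell_k: exp(e^x - 1) = sum_{k>=0} Bell_k x^k / k!.
So the coefficient of x^22 in 5 exp(e^x - 1) is 5 Bell_22 / 22!.
Computing: Bell_22 = 4506715738447323 and 22! = 1124000727777607680000, giving
5 * 4506715738447323/1124000727777607680000 = 88366975263673/4407845991284736000.

88366975263673/4407845991284736000


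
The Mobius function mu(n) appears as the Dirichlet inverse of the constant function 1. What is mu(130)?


130 = 2 * 5 * 13 (all distinct primes).
mu(130) = (-1)^3 = -1

-1


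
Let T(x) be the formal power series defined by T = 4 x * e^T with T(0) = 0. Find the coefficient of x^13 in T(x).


Apply the Lagrange inversion formula: if T = 4 x * phi(T) with phi(t) = e^t, then
[x^n] T = 4^n * (1/n) [t^(n-1)] phi(t)^n = 4^n * (1/n) [t^(n-1)] e^(n t) = 4^n * (1/n) * n^(n-1) / (n-1)! = 4^n * n^(n-1) / n!.
When c = 1 this is the Cayley count of rooted labeled trees on n vertices, divided by n!.
For n = 13: 4^13 * 13^12 / 13! = 67108864 * 23298085122481/6227020800 = 117451023583608832/467775.

117451023583608832/467775


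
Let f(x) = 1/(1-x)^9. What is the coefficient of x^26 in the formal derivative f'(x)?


Differentiate: d/dx [ 1/(1-x)^r ] = r / (1-x)^(r+1).
Here r = 9, so f'(x) = 9 / (1-x)^10.
The expansion of 1/(1-x)^(r+1) has coefficient of x^n equal to C(n+r, r).
So the coefficient of x^26 in f'(x) is
9 * C(35, 9) = 9 * 70607460 = 635467140

635467140


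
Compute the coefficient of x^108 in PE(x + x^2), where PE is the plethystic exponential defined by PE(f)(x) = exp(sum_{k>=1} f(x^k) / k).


With f(x) = x + x^2, the exponent is sum_{k>=1} (x^k + x^(2k)) / k = -ln(1 - x) - ln(1 - x^2). Exponentiating:
PE(x + x^2) = 1 / ((1 - x)(1 - x^2)).
This is the generating function for partitions of n into parts of size 1 or 2. The number of 2's can be any j in 0..54, and the rest are 1's, so
[x^108] = floor(108/2) + 1 = 55.

55


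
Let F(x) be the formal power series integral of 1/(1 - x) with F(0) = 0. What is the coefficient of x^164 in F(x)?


1/(1 - x) = sum_{k>=0} x^k. Integrating termwise and using F(0) = 0 gives
F(x) = sum_{k>=0} x^(k+1) / (k+1) = sum_{m>=1} x^m / m = -ln(1 - x).
So the coefficient of x^164 is 1/164 = 1/164.

1/164


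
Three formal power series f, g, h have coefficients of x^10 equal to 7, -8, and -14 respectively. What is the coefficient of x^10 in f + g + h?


Series addition is componentwise:
7 + -8 + -14
= -15

-15


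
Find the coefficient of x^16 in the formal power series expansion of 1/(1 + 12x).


Write 1/(1 + c x) = 1/(1 - (-c) x) and apply the geometric-series identity
1/(1 - y) = sum_{k>=0} y^k to get 1/(1 + c x) = sum_{k>=0} (-c)^k x^k.
So the coefficient of x^k is (-c)^k = (-1)^k * c^k.
Here c = 12 and k = 16:
(-12)^16 = 1 * 184884258895036416 = 184884258895036416

184884258895036416


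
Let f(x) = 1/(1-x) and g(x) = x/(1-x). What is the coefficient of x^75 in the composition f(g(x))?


First simplify the composition: f(g(x)) = 1/(1 - x/(1-x)) = (1-x)/((1-x) - x) = (1-x)/(1-2x).
Now extract the coefficient. Write (1-x)/(1-2x) = 1/(1-2x) - x/(1-2x).
The coefficient of x^n in 1/(1-2x) is 2^n, and in x/(1-2x) is 2^(n-1) (for n >= 1).
So the coefficient of x^75 is 2^75 - 2^74 = 37778931862957161709568 - 18889465931478580854784 = 18889465931478580854784.

18889465931478580854784


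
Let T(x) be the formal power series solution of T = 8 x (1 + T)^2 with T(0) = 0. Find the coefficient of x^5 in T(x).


Apply the Lagrange inversion formula: if T = 8 x * phi(T) with phi(t) = (1 + t)^2, then [x^n] T = 8^n * (1/n) [t^(n-1)] phi(t)^n = 8^n * (1/n) [t^(n-1)] (1 + t)^(2n) = 8^n * (1/n) C(2n, n-1).
Using the identity C(2n, n-1) = C(2n, n) * n / (n+1), the unscaled factor equals C(2n, n) / (n+1) = C_n, the n-th Catalan number.
For n = 5: C_5 = C(10, 5) / 6 = 252/6 = 42.
With the 8^5 = 32768 factor, the coefficient is 32768 * 42 = 1376256.

1376256


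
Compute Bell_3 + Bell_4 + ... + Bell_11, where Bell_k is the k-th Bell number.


Recall Bell_k counts set partitions of a k-set (with Bell_0 = 1 by convention).
Bell_3 through Bell_11: 5, 15, 52, 203, 877, 4140, 21147, 115975, 678570
Sum = 5 + 15 + 52 + 203 + 877 + 4140 + 21147 + 115975 + 678570 = 820984.

820984


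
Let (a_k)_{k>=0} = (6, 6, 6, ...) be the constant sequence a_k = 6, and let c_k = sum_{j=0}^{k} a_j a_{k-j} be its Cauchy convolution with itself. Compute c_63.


Since a_j = 6 for all j >= 0, the convolution sum becomes
c_k = sum_{j=0}^{k} 6 * 6 = 36 * (k + 1).
Equivalently, the generating function of (a_k) is 6/(1 - x) and its square is 36/(1 - x)^2 = sum_{k>=0} 36(k + 1) x^k.
For k = 63: 36 * 64 = 2304.

2304


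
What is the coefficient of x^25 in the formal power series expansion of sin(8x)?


The Maclaurin series is sin(t) = sum_{k>=0} (-1)^k t^(2k+1) / (2k+1)!, so substituting t = 8x, only odd powers of x are nonzero, with coefficient of x^(2k+1) equal to (-1)^k 8^(2k+1) / (2k+1)!.
Write 25 = 2*12 + 1, giving the coefficient (-1)^12 * 8^25 / 25! = 37778931862957161709568/15511210043330985984000000 = 9007199254740992/3698160658676859375.

9007199254740992/3698160658676859375


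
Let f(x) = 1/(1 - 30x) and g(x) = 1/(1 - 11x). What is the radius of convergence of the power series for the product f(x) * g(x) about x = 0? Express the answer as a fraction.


The radius of 1/(1 - 30x) is 1/30 (nearest singularity at x = 1/30), and the radius of 1/(1 - 11x) is 1/11.
The product f(x)*g(x) = 1/((1 - 30x)(1 - 11x)) has singularities at both 1/30 and 1/11, so its radius of convergence is the distance to the nearest one:
min(1/30, 1/11) = 1/30.

1/30


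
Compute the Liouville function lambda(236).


The Liouville function is lambda(k) = (-1)^Omega(k), where Omega(k) counts the prime factors of k with multiplicity.
Factoring: 236 = 2 * 2 * 59, so Omega(236) = 3.
lambda(236) = (-1)^3 = -1.

-1


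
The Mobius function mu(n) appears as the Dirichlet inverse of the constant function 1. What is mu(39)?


39 = 3 * 13 (all distinct primes).
mu(39) = (-1)^2 = 1

1


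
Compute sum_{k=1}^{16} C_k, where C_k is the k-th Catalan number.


C_1 through C_16: 1, 2, 5, 14, 42, 132, 429, 1430, 4862, 16796, 58786, 208012, 742900, 2674440, 9694845, 35357670
Sum = 1 + 2 + 5 + 14 + 42 + 132 + 429 + 1430 + 4862 + 16796 + 58786 + 208012 + 742900 + 2674440 + 9694845 + 35357670
= 48760366

48760366


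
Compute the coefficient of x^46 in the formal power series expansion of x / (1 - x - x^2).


Let f(x) = sum_{k>=0} a_k x^k. Multiplying f(x) * (1 - x - x^2) = x and matching coefficients gives a_0 = 0, a_1 = 1, and a_k = a_{k-1} + a_{k-2} for k >= 2. These are the Fibonacci numbers F_k.
Iterating from F_0 = 0, F_1 = 1:
F_0=0, F_1=1, F_2=1, F_3=2, F_4=3, F_5=5, F_6=8, F_7=13, F_8=21, F_9=34, ...
F_46 = 1836311903.

1836311903


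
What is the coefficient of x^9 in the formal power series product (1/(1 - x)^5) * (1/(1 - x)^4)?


Combine the factors: (1/(1 - x)^5) * (1/(1 - x)^4) = 1/(1 - x)^9.
Then use 1/(1 - x)^r = sum_{k>=0} C(k + r - 1, r - 1) x^k with r = 9 and k = 9:
C(17, 8) = 24310.

24310


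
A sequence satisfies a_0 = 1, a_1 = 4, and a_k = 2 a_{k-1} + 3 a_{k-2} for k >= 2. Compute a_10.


The characteristic equation is t^2 - 2 t - 3 = 0, with roots r_1 = 3 and r_2 = -1 (so c_1 = r_1 + r_2, c_2 = -r_1 r_2 as required).
One can use the closed form a_n = A r_1^n + B r_2^n, but direct iteration is more reliable:
a_0 = 1, a_1 = 4, a_2 = 11, a_3 = 34, a_4 = 101, a_5 = 304, a_6 = 911, a_7 = 2734, a_8 = 8201, a_9 = 24604, a_10 = 73811.
So a_10 = 73811.

73811


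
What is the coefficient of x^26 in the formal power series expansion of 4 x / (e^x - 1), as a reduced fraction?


The exponential generating function for Bernoulli numbers is
x / (e^x - 1) = sum_{k>=0} B_k x^k / k!.
So the coefficient of x^26 in 4 x / (e^x - 1) is 4 B_26 / 26!.
Computing: B_26 = 8553103/6, 26! = 403291461126605635584000000, giving
4 * 8553103/6 / 403291461126605635584000000 = 657931/46533630129992957952000000.

657931/46533630129992957952000000


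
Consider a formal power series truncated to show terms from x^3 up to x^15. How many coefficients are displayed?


From x^3 to x^15 inclusive, the count is 15 - 3 + 1 = 13.

13


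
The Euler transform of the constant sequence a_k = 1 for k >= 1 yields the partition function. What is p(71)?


The Euler transform converts the sequence a_k = 1 into the number of integer partitions.
Using the recurrence or dynamic programming:
p(71) = 4697205

4697205


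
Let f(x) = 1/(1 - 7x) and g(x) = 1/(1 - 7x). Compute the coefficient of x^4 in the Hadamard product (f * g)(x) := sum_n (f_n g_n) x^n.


f has coefficients f_k = 7^k and g has coefficients g_k = 7^k, so the Hadamard product has coefficient (f*g)_k = 7^k * 7^k = 49^k.
For k = 4: 49^4 = 5764801.

5764801


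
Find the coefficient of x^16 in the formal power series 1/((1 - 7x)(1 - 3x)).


By partial fractions or Cauchy convolution:
The coefficient equals sum_{k=0}^{16} 7^k * 3^(16-k).
= 58157596211761

58157596211761


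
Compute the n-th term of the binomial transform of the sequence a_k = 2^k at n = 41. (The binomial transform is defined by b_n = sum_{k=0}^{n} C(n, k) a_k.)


With a_k = 2^k, b_n = sum_{k=0}^{n} C(n, k) 2^k = (1 + 2)^n by the binomial theorem.
For n = 41: (1 + 2)^41 = 3^41 = 36472996377170786403.

36472996377170786403


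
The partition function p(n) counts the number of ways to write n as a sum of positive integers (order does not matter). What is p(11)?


Using the generating function prod_{k>=1} 1/(1-x^k), we compute p(11).
By dynamic programming over parts 1 through 11:
p(11) = 56

56


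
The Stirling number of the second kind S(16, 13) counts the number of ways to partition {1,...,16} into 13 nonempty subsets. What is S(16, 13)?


Using the explicit formula S(n,k) = (1/k!) sum_{j=0}^{k} (-1)^(k-j) C(k,j) j^n:
S(16, 13) = 165620
Equivalently, S(n,k) is n! times the coefficient of x^n in the EGF (e^x - 1)^k / k!.

165620


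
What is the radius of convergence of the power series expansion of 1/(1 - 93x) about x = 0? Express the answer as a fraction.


Expanding 1/(1 - 93x) = sum_{k>=0} 93^k x^k, the series converges when |93x| < 1, i.e., |x| < 1/93.
So the radius of convergence is 1/93 = 1/93.

1/93


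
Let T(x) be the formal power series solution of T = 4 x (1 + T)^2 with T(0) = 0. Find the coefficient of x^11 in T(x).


Apply the Lagrange inversion formula: if T = 4 x * phi(T) with phi(t) = (1 + t)^2, then [x^n] T = 4^n * (1/n) [t^(n-1)] phi(t)^n = 4^n * (1/n) [t^(n-1)] (1 + t)^(2n) = 4^n * (1/n) C(2n, n-1).
Using the identity C(2n, n-1) = C(2n, n) * n / (n+1), the unscaled factor equals C(2n, n) / (n+1) = C_n, the n-th Catalan number.
For n = 11: C_11 = C(22, 11) / 12 = 705432/12 = 58786.
With the 4^11 = 4194304 factor, the coefficient is 4194304 * 58786 = 246566354944.

246566354944


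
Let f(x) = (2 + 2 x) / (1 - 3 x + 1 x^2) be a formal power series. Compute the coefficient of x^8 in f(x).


Write f(x) = sum_{k>=0} a_k x^k. Multiplying both sides by 1 - 3 x + 1 x^2 gives
(1 - 3 x + 1 x^2) sum_{k>=0} a_k x^k = 2 + 2 x.
Matching coefficients:
 x^0: a_0 = 2
 x^1: a_1 - 3 a_0 = 2  =>  a_1 = 3*2 + 2 = 8
 x^k (k >= 2): a_k = 3 a_{k-1} - 1 a_{k-2}.
Iterating: a_2 = 22, a_3 = 58, a_4 = 152, a_5 = 398, a_6 = 1042, a_7 = 2728, a_8 = 7142.
So the coefficient of x^8 is 7142.

7142


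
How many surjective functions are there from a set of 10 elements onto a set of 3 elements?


By inclusion-exclusion on which target elements are missed, the number of surjections from an n-set onto a k-set is
surj(n, k) = sum_{j=0}^{k} (-1)^j C(k, j) (k - j)^n.
Equivalently surj(n, k) = k! * S(n, k), where S(n, k) is the Stirling number of the second kind.
For n = 10, k = 3:
S(10, 3) = 9330, so
surj = 3! * 9330 = 6 * 9330 = 55980.

55980


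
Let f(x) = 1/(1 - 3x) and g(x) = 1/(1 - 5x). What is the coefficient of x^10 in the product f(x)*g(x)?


The coefficient of x^n in f*g is the Cauchy product: sum_{k=0}^{n} a^k * b^(n-k).
With a=3, b=5, n=10:
sum_{k=0}^{10} 3^k * 5^(10-k)
= 24325489

24325489


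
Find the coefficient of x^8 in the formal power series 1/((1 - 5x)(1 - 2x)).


By partial fractions or Cauchy convolution:
The coefficient equals sum_{k=0}^{8} 5^k * 2^(8-k).
= 650871

650871


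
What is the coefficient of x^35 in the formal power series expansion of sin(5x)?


The Maclaurin series is sin(t) = sum_{k>=0} (-1)^k t^(2k+1) / (2k+1)!, so substituting t = 5x, only odd powers of x are nonzero, with coefficient of x^(2k+1) equal to (-1)^k 5^(2k+1) / (2k+1)!.
Write 35 = 2*17 + 1, giving the coefficient (-1)^17 * 5^35 / 35! = -2910383045673370361328125/10333147966386144929666651337523200000000 = -7450580596923828125/26452858793948531019946627424059392.

-7450580596923828125/26452858793948531019946627424059392


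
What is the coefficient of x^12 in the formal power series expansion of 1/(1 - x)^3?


The expansion 1/(1 - x)^r = sum_{k>=0} C(k + r - 1, r - 1) x^k follows from the multiset / negative-binomial theorem (or from repeated differentiation of the geometric series).
For r = 3 and k = 12:
C(14, 2) = 87178291200 / (2 * 479001600) = 91.

91


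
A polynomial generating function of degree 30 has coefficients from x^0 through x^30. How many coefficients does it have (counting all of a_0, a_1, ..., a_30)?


A polynomial of degree 30 takes the form a_0 + a_1 x + ... + a_30 x^30.
The number of coefficients is 30 + 1 = 31.

31


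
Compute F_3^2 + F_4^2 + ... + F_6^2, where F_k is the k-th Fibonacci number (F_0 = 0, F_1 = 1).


There is a standard identity sum_{k=0}^{N} F_k^2 = F_N * F_{N+1} (proved inductively from the telescoping relation F_k^2 = F_k F_{k+1} - F_{k-1} F_k). Then
sum_{k=3}^{6} F_k^2 = F_6 F_7 - F_2 F_3.
Computing: F_6 = 8, F_7 = 13, F_2 = 1, F_3 = 2.
Sum = 8 * 13 - 1 * 2 = 102.

102


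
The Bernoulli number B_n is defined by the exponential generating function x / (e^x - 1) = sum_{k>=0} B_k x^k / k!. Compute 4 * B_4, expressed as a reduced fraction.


Bernoulli numbers can also be computed recursively via B_0 = 1 and sum_{j=0}^{m} C(m+1, j) B_j = 0 for m >= 1. Odd-index Bernoulli numbers vanish for k >= 3.
Computing B_4 = -1/30, so 4 * B_4 = 4 * -1/30 = -2/15.

-2/15


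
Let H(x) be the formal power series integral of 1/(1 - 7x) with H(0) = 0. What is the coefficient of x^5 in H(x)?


1/(1 - 7x) = sum_{k>=0} 7^k x^k. Integrating termwise with H(0) = 0:
H(x) = sum_{k>=0} 7^k x^(k+1) / (k+1) = sum_{m>=1} 7^(m-1) x^m / m.
For m = 5: 7^4/5 = 2401/5 = 2401/5.

2401/5


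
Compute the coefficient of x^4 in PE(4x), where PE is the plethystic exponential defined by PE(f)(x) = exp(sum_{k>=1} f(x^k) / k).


With f(x) = 4x, the exponent is sum_{k>=1} 4 x^k / k = 4 * (-ln(1 - x)). Exponentiating:
PE(4x) = exp(-4 ln(1 - x)) = 1/(1 - x)^4.
By the negative binomial expansion, [x^n] 1/(1 - x)^4 = C(n + 3, 3).
For n = 4: C(7, 3) = 35.

35


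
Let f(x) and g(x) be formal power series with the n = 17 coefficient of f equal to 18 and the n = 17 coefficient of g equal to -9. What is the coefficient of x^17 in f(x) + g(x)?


Addition of formal power series is termwise.
The coefficient of x^17 in f + g = 18 + -9
= 9

9


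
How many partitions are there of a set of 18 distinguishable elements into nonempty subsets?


Bell_18 can be computed from the Bell triangle or from Dobinski's identity Bell_n = (1/e) * sum_{k>=0} k^n / k!.
Computing Bell_18 = 682076806159.

682076806159


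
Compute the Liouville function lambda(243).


The Liouville function is lambda(k) = (-1)^Omega(k), where Omega(k) counts the prime factors of k with multiplicity.
Factoring: 243 = 3 * 3 * 3 * 3 * 3, so Omega(243) = 5.
lambda(243) = (-1)^5 = -1.

-1


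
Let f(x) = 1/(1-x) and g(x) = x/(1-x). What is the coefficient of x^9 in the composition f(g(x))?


First simplify the composition: f(g(x)) = 1/(1 - x/(1-x)) = (1-x)/((1-x) - x) = (1-x)/(1-2x).
Now extract the coefficient. Write (1-x)/(1-2x) = 1/(1-2x) - x/(1-2x).
The coefficient of x^n in 1/(1-2x) is 2^n, and in x/(1-2x) is 2^(n-1) (for n >= 1).
So the coefficient of x^9 is 2^9 - 2^8 = 512 - 256 = 256.

256


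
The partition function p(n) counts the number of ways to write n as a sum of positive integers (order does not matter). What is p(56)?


Using the generating function prod_{k>=1} 1/(1-x^k), we compute p(56).
By dynamic programming over parts 1 through 56:
p(56) = 526823

526823


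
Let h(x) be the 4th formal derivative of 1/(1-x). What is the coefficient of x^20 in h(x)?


Differentiating 4 times: d^4/dx^4 [1/(1-x)] = 4!/(1-x)^5.
The expansion 1/(1-x)^5 = sum_{k>=0} C(k+4, 4) x^k, so the coefficient of x^n in 4!/(1-x)^5 is 4! * C(n+4, 4).
For n = 20: 24 * C(24, 4) = 24 * 10626 = 255024

255024


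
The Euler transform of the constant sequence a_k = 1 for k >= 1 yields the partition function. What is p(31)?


The Euler transform converts the sequence a_k = 1 into the number of integer partitions.
Using the recurrence or dynamic programming:
p(31) = 6842

6842


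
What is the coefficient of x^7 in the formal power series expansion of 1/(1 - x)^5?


The negative binomial / multiset identity is
1/(1 - x)^r = sum_{k>=0} C(k + r - 1, r - 1) x^k.
Here r = 5 and k = 7, so the coefficient is
C(7 + 4, 4) = C(11, 4)
= 330

330


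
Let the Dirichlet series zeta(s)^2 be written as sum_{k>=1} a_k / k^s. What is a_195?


The Dirichlet convolution of the constant function 1 with itself gives (1 * 1)(k) = sum_{d | k} 1 = d(k), the number of positive divisors of k.
Since zeta(s) = sum_{k>=1} 1/k^s, we have zeta(s)^2 = sum_{k>=1} d(k)/k^s, so a_k = d(k).
For k = 195: the divisors are 1, 3, 5, 13, 15, 39, 65, 195.
Count = 8.

8


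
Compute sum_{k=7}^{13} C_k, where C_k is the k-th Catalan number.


C_7 through C_13: 429, 1430, 4862, 16796, 58786, 208012, 742900
Sum = 429 + 1430 + 4862 + 16796 + 58786 + 208012 + 742900
= 1033215

1033215


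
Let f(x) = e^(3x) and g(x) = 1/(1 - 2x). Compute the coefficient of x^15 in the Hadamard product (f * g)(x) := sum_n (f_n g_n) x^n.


Expanding: f_k = 3^k/k! (from e^(3x)) and g_k = 2^k (from 1/(1 - 2x)). So the Hadamard coefficient (f * g)_k = 3^k 2^k / k! = (6)^k / k!.
For k = 15: 6^15/15! = 470184984576/1307674368000 = 314928/875875.

314928/875875


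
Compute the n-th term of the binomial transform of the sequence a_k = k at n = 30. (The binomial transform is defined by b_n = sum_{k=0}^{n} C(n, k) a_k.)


With a_k = k, b_n = sum_{k=0}^{n} C(n, k) k. Using k * C(n, k) = n * C(n-1, k-1) gives b_n = n * sum_{k>=1} C(n-1, k-1) = n * 2^(n-1).
For n = 30: 30 * 2^29 = 30 * 536870912 = 16106127360.

16106127360


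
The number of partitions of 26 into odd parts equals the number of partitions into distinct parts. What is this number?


Computing partitions of 26 into odd parts (1, 3, 5, ...):
Using the generating function prod_{k>=0} 1/(1-x^(2k+1)),
the count is 165

165


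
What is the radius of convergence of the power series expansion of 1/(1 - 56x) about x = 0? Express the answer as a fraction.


Expanding 1/(1 - 56x) = sum_{k>=0} 56^k x^k, the series converges when |56x| < 1, i.e., |x| < 1/56.
So the radius of convergence is 1/56 = 1/56.

1/56


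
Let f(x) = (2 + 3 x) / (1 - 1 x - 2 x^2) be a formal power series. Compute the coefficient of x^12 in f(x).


Write f(x) = sum_{k>=0} a_k x^k. Multiplying both sides by 1 - 1 x - 2 x^2 gives
(1 - 1 x - 2 x^2) sum_{k>=0} a_k x^k = 2 + 3 x.
Matching coefficients:
 x^0: a_0 = 2
 x^1: a_1 - 1 a_0 = 3  =>  a_1 = 1*2 + 3 = 5
 x^k (k >= 2): a_k = 1 a_{k-1} + 2 a_{k-2}.
Iterating: a_2 = 9, a_3 = 19, a_4 = 37, a_5 = 75, a_6 = 149, a_7 = 299, a_8 = 597, a_9 = 1195, a_10 = 2389, a_11 = 4779, a_12 = 9557.
So the coefficient of x^12 is 9557.

9557


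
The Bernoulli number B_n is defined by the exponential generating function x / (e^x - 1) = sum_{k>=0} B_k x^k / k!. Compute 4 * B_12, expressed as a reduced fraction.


Bernoulli numbers can also be computed recursively via B_0 = 1 and sum_{j=0}^{m} C(m+1, j) B_j = 0 for m >= 1. Odd-index Bernoulli numbers vanish for k >= 3.
Computing B_12 = -691/2730, so 4 * B_12 = 4 * -691/2730 = -1382/1365.

-1382/1365


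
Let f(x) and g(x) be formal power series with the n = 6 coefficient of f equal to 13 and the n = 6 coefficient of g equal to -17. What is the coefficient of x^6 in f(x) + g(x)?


Addition of formal power series is termwise.
The coefficient of x^6 in f + g = 13 + -17
= -4

-4


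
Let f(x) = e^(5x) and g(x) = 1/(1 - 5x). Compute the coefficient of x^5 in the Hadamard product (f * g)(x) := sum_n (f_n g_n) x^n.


Expanding: f_k = 5^k/k! (from e^(5x)) and g_k = 5^k (from 1/(1 - 5x)). So the Hadamard coefficient (f * g)_k = 5^k 5^k / k! = (25)^k / k!.
For k = 5: 25^5/5! = 9765625/120 = 1953125/24.

1953125/24


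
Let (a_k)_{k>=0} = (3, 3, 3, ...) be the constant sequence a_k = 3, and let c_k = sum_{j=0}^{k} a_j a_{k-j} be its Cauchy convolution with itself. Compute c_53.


Since a_j = 3 for all j >= 0, the convolution sum becomes
c_k = sum_{j=0}^{k} 3 * 3 = 9 * (k + 1).
Equivalently, the generating function of (a_k) is 3/(1 - x) and its square is 9/(1 - x)^2 = sum_{k>=0} 9(k + 1) x^k.
For k = 53: 9 * 54 = 486.

486


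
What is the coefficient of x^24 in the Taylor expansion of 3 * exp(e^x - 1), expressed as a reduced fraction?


exp(e^x - 1) = sum_{k>=0} Bell_k x^k / k!, where Bell_k is the k-th Bell number.
So the coefficient of x^24 is 3 * Bell_24 / 24!.
Computing: Bell_24 = 445958869294805289 and 24! = 620448401733239439360000, giving
3 * 445958869294805289/620448401733239439360000 = 148652956431601763/68938711303693271040000.

148652956431601763/68938711303693271040000


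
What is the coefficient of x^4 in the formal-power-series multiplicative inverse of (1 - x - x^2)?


Let the inverse be f(x) = sum_{k>=0} a_k x^k. From f(x) * (1 - x - x^2) = 1 and matching coefficients:
 x^0: a_0 = 1.
 x^1: a_1 - a_0 = 0, so a_1 = 1.
 x^k (k >= 2): a_k - a_{k-1} - a_{k-2} = 0, i.e. a_k = a_{k-1} + a_{k-2}.
This is the Fibonacci-type recurrence shifted so that a_0 = a_1 = 1.
Iterating: a_0=1, a_1=1, a_2=2, a_3=3, a_4=5
a_4 = 5.

5


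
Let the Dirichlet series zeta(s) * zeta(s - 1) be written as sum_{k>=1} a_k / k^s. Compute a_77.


Convolution gives a_k = sum_{d | k} d * 1 = sum_{d | k} d = sigma(k), the sum of positive divisors of k.
For k = 77, the divisors are 1, 7, 11, 77, so
sigma(77) = 1 + 7 + 11 + 77 = 96.

96


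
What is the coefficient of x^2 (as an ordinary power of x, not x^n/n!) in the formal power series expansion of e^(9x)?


The exponential series is e^y = sum_{k>=0} y^k / k!. Substituting y = 9x gives
e^(9x) = sum_{k>=0} 9^k x^k / k!.
So the coefficient of x^n is a^n/n! with a = 9, n = 2:
9^2 / 2! = 81/2 = 81/2

81/2


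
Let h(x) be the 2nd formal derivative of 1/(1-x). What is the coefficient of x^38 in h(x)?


Differentiating 2 times: d^2/dx^2 [1/(1-x)] = 2!/(1-x)^3.
The expansion 1/(1-x)^3 = sum_{k>=0} C(k+2, 2) x^k, so the coefficient of x^n in 2!/(1-x)^3 is 2! * C(n+2, 2).
For n = 38: 2 * C(40, 2) = 2 * 780 = 1560

1560


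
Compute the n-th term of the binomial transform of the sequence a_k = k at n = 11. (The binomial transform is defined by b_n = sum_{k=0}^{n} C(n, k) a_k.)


With a_k = k, b_n = sum_{k=0}^{n} C(n, k) k. Using k * C(n, k) = n * C(n-1, k-1) gives b_n = n * sum_{k>=1} C(n-1, k-1) = n * 2^(n-1).
For n = 11: 11 * 2^10 = 11 * 1024 = 11264.

11264


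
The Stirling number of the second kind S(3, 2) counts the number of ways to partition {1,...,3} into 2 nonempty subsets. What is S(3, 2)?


Using the explicit formula S(n,k) = (1/k!) sum_{j=0}^{k} (-1)^(k-j) C(k,j) j^n:
S(3, 2) = 3
Equivalently, S(n,k) is n! times the coefficient of x^n in the EGF (e^x - 1)^k / k!.

3


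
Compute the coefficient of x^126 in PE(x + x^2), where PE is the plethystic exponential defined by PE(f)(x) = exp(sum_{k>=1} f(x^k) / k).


With f(x) = x + x^2, the exponent is sum_{k>=1} (x^k + x^(2k)) / k = -ln(1 - x) - ln(1 - x^2). Exponentiating:
PE(x + x^2) = 1 / ((1 - x)(1 - x^2)).
This is the generating function for partitions of n into parts of size 1 or 2. The number of 2's can be any j in 0..63, and the rest are 1's, so
[x^126] = floor(126/2) + 1 = 64.

64
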